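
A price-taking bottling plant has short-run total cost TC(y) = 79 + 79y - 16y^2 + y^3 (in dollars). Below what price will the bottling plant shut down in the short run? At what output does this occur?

Short-run supply begins at min AVC. From VC = 79y - 16y^2 + y^3, AVC = 79 - 16y + y^2.
dAVC/dy = -16 + 2y = 0 gives y = 8. min AVC = 79 - 16·8 + 8^2 = 15.
So the shutdown price is $15.

$15 per unit, at y = 8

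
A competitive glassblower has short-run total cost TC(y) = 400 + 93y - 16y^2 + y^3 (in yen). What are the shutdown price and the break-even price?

Shutdown price = ¥29; break-even price = ¥73

AVC = 93 - 16y + y^2; minimized at y = 8, giving min AVC = ¥29. That is the shutdown price.
ATC = 400/y + 93 - 16y + y^2. Setting dATC/dy = −400/y^2 − 16 + 2y = 0 gives y = 10 (since 2·10^3 − 16·10^2 = 400).
min ATC = 400/10 + 93 − 16·10 + 10^2 = ¥73. That is the break-even price.
For ¥29 ≤ P < ¥73 the firm produces at a loss; below ¥29 it shuts down.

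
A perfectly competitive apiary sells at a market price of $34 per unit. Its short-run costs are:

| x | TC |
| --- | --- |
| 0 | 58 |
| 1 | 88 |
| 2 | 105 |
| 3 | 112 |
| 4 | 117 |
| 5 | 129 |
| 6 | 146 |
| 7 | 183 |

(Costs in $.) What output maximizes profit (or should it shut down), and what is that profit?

x = 6; profit = $58

Tabulate TR − TC: x=0: -58; x=1: -54; x=2: -37; x=3: -10; x=4: 19; x=5: 41; x=6: 58; x=7: 55.
Profit is maximized at x = 6. AVC there is 88/6 = $14.67 ≤ P, so producing beats shutting down (which would give -$58).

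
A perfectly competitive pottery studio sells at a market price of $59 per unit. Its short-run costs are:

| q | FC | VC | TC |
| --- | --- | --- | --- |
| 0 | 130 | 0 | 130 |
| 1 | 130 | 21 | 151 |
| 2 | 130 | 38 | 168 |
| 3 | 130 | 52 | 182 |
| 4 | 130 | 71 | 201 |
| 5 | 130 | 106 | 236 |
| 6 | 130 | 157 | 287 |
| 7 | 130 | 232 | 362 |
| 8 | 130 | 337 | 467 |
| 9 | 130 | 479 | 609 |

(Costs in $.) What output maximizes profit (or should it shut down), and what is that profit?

Tabulate TR − TC: q=0: -130; q=1: -92; q=2: -50; q=3: -5; q=4: 35; q=5: 59; q=6: 67; q=7: 51; q=8: 5; q=9: -78.
Profit is maximized at q = 6. AVC there is 157/6 = $26.17 ≤ P, so producing beats shutting down (which would give -$130).

q = 6; profit = $67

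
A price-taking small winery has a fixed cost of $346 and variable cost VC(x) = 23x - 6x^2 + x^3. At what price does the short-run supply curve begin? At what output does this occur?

$14 per unit, at x = 3

The firm shuts down when price falls below the minimum of average variable cost. AVC = VC/x = 23 - 6x + x^2.
At the minimum of AVC, MC = AVC. MC = 23 - 12x + 3x^2; setting MC = AVC gives 2x^2 - 6x = 0, so x = 3. min AVC = 14.
The firm shuts down for any P below $14.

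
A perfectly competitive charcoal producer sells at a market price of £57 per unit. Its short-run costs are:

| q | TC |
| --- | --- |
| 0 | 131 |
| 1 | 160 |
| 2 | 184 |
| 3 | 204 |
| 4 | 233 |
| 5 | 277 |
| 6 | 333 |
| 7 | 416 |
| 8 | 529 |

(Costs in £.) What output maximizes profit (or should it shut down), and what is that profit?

q = 6; profit = £9

Compute π = P·q − TC at each output: q=0: -131; q=1: -103; q=2: -70; q=3: -33; q=4: -5; q=5: 8; q=6: 9; q=7: -17; q=8: -73.
Profit is maximized at q = 6. AVC there is 202/6 = £33.67 ≤ P, so producing beats shutting down (which would give -£131).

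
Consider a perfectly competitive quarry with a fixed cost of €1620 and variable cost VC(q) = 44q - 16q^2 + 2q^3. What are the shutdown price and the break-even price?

Shutdown price = €12; break-even price = €242

AVC = 44 - 16q + 2q^2; minimized at q = 4, giving min AVC = €12. That is the shutdown price.
ATC = 1620/q + 44 - 16q + 2q^2. Setting dATC/dq = −1620/q^2 − 16 + 4q = 0 gives q = 9 (since 4·9^3 − 16·9^2 = 1620).
min ATC = 1620/9 + 44 − 16·9 + 2·9^2 = €242. That is the break-even price.
Between these two prices the firm operates at a loss; above €242 it earns a profit.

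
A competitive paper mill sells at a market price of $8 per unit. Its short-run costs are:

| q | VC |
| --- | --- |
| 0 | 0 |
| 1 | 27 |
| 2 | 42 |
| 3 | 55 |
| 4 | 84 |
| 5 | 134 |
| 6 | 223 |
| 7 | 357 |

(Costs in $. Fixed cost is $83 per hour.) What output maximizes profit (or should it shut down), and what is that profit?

q = 0 (shut down); profit = -$83

Tabulate TR − TC: q=0: -83; q=1: -102; q=2: -109; q=3: -114; q=4: -135; q=5: -177; q=6: -258; q=7: -384.
Profit is highest at q = 0. Equivalently, the lowest AVC in the table is 55/3 ≈ $18.33 at q = 3, and P = $8 falls below it — price never covers variable cost, so the firm shuts down and loses only its fixed cost.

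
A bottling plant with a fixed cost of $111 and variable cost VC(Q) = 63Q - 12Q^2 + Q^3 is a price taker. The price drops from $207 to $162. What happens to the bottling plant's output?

MC = 63 - 24Q + 3Q^2; the shutdown threshold is min AVC = $27 (at Q = 6).
With P = $207 above the shutdown price, P = MC gives Q = 12.
At P = $162 ≥ min AVC, set P = MC: Q = 11. The firm stays open but cuts output.

Output falls from 12 to 11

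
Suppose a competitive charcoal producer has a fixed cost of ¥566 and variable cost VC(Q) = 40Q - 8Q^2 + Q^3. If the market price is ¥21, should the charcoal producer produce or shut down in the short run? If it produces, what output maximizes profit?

Strip out fixed cost: VC = 40Q - 8Q^2 + Q^3. Then AVC = 40 - 8Q + Q^2 and MC = 40 - 16Q + 3Q^2.
The AVC parabola has its vertex at Q = 8/2 = 4, where AVC = 40 - 8·4 + 4^2 = ¥24.
Since P = ¥21 < min AVC = ¥24, price fails to cover variable cost at any output.
Best response: produce nothing and absorb the ¥566 fixed cost.

Shut down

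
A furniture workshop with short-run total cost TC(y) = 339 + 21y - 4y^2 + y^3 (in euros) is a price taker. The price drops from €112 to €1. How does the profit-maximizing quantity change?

Output falls from 7 to 0 (the firm shuts down)

AVC = 21 - 4y + y^2, minimized at y = 2 where min AVC = €17. MC = 21 - 8y + 3y^2.
With P = €112 above the shutdown price, P = MC gives y = 7.
At P = €1 < min AVC = €17, price no longer covers variable cost at any output, so the firm shuts down: y = 0.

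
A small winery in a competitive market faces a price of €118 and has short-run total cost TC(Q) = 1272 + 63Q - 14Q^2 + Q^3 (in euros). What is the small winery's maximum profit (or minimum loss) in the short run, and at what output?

Profit = -€304 at Q = 11

AVC = 63 - 14Q + Q^2; min AVC = €14 at Q = 7. Since P = €118 ≥ min AVC, the firm produces.
MC = 63 - 28Q + 3Q^2. Setting P = MC and taking the root on the rising branch gives Q* = 11.
TR = 118·11 = 1298. TC = 1272 + 330 = 1602. Profit = 1298 − 1602 = -€304.
Shutting down would mean losing the fixed cost of €1272, so operating at a loss of €304 is better by €968.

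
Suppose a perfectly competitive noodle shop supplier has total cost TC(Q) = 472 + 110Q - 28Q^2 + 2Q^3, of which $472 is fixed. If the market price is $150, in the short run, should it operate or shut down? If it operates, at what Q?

From TC, MC = TC'(Q) = 110 - 56Q + 6Q^2 and AVC = VC/Q = 110 - 28Q + 2Q^2.
AVC hits its minimum where MC = AVC, at Q = 7, giving min AVC = 110 - 28·7 + 2·7^2 = $12.
P = $150 exceeds min AVC = $12, so the firm stays open.
Solving P = MC: -40 - 56Q + 6Q^2 = 0 ⇒ Q = -2/3 or 10. On the upward-sloping branch, Q* = 10.
Check: AVC at Q = 10 is $30 ≤ P, so revenue covers variable cost.
Profit = P·Q − TC = 150·10 − 772 = $728.

Produce at Q = 10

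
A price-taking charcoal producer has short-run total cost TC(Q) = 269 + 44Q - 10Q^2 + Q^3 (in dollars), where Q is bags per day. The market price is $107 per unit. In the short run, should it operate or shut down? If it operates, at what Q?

Variable cost is VC = 44Q - 10Q^2 + Q^3, so AVC = VC/Q = 44 - 10Q + Q^2 and MC = dTC/dQ = 44 - 20Q + 3Q^2.
AVC hits its minimum where MC = AVC, at Q = 5, giving min AVC = 44 - 10·5 + 5^2 = $19.
Since P = $107 ≥ min AVC = $19, price covers variable cost and the firm should produce.
Set P = MC: 107 = 44 - 20Q + 3Q^2 → -63 - 20Q + 3Q^2 = 0. The roots are Q = -7/3 and Q = 9; the profit-maximizing output is on the rising part of MC, so Q* = 9.
Check: AVC at Q = 9 is $35 ≤ P, so revenue covers variable cost.
Profit = P·Q − TC = 107·9 − 584 = $379.

Produce at Q = 9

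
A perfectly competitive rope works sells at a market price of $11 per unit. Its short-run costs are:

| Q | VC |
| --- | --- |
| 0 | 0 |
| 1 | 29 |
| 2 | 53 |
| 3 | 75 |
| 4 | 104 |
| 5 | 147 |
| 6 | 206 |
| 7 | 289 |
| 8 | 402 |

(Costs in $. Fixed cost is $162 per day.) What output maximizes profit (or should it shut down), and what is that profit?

Compute π = P·Q − TC at each output: Q=0: -162; Q=1: -180; Q=2: -193; Q=3: -204; Q=4: -222; Q=5: -254; Q=6: -302; Q=7: -374; Q=8: -476.
Profit is highest at Q = 0. Equivalently, the lowest AVC in the table is 75/3 ≈ $25 at Q = 3, and P = $11 falls below it — price never covers variable cost, so the firm shuts down and loses only its fixed cost.

Q = 0 (shut down); profit = -$162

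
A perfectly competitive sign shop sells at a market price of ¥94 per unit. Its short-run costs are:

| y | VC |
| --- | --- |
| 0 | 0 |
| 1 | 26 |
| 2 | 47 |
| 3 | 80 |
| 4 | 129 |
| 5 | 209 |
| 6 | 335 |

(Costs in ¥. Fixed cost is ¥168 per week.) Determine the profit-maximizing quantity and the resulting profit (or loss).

y = 5; profit = ¥93

Profit at each row (π = 94y − TC): y=0: -168; y=1: -100; y=2: -27; y=3: 34; y=4: 79; y=5: 93; y=6: 61.
Profit is maximized at y = 5. AVC there is 209/5 = ¥41.80 ≤ P, so producing beats shutting down (which would give -¥168).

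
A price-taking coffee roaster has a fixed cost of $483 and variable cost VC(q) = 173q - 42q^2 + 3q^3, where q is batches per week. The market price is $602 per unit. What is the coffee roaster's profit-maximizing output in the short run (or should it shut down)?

Variable cost is VC = 173q - 42q^2 + 3q^3, so AVC = VC/q = 173 - 42q + 3q^2 and MC = dTC/dq = 173 - 84q + 9q^2.
The AVC parabola has its vertex at q = 42/6 = 7, where AVC = 173 - 42·7 + 3·7^2 = $26.
Since P = $602 ≥ min AVC = $26, price covers variable cost and the firm should produce.
Solving P = MC: -429 - 84q + 9q^2 = 0 ⇒ q = -11/3 or 13. On the upward-sloping branch, q* = 13.
Check: AVC at q = 13 is $134 ≤ P, so revenue covers variable cost.
Profit = P·q − TC = 602·13 − 2225 = $5601.

Produce at q = 13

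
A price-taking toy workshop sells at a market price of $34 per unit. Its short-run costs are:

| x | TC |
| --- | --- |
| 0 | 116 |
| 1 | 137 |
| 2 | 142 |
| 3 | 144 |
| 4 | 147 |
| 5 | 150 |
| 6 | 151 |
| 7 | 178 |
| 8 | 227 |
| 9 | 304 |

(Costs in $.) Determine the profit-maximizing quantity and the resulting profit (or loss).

Profit at each row (π = 34x − TC): x=0: -116; x=1: -103; x=2: -74; x=3: -42; x=4: -11; x=5: 20; x=6: 53; x=7: 60; x=8: 45; x=9: 2.
Profit is maximized at x = 7. AVC there is 62/7 = $8.86 ≤ P, so producing beats shutting down (which would give -$116).

x = 7; profit = $60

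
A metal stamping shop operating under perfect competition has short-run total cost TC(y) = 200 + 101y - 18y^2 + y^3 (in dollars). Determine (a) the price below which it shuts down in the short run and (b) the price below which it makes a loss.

AVC = 101 - 18y + y^2; minimized at y = 9, giving min AVC = $20. That is the shutdown price.
ATC = 200/y + 101 - 18y + y^2. Setting dATC/dy = −200/y^2 − 18 + 2y = 0 gives y = 10 (since 2·10^3 − 18·10^2 = 200).
min ATC = 200/10 + 101 − 18·10 + 10^2 = $41. That is the break-even price.
For $20 ≤ P < $41 the firm produces at a loss; below $20 it shuts down.

Shutdown price = $20; break-even price = $41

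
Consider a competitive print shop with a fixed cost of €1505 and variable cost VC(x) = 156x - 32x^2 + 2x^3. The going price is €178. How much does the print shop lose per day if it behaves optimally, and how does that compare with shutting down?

AVC = 156 - 32x + 2x^2 has its minimum €28 at x = 8; price €178 clears that bar, so the firm operates.
With MC = 156 - 64x + 6x^2, P = MC on the upward-sloping part at x* = 11.
TR = 178·11 = 1958. TC = 1505 + 506 = 2011. Profit = 1958 − 2011 = -€53.
Shutting down would mean losing the fixed cost of €1505, so operating at a loss of €53 is better by €1452.

Profit = -€53 at x = 11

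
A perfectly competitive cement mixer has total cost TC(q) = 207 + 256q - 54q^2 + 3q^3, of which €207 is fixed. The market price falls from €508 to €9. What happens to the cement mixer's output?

MC = 256 - 108q + 9q^2; the shutdown threshold is min AVC = €13 (at q = 9).
With P = €508 above the shutdown price, P = MC gives q = 14.
At P = €9 < min AVC = €13, price no longer covers variable cost at any output, so the firm shuts down: q = 0.

Output falls from 14 to 0 (the firm shuts down)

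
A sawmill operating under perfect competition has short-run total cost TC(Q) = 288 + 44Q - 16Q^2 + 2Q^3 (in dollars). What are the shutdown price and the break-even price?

Shutdown price = $12; break-even price = $68

Shutdown price = min AVC. AVC = 44 - 16Q + 2Q^2, with vertex at Q = 4 and minimum $12.
ATC = 288/Q + 44 - 16Q + 2Q^2. Setting dATC/dQ = −288/Q^2 − 16 + 4Q = 0 gives Q = 6 (since 4·6^3 − 16·6^2 = 288).
min ATC = 288/6 + 44 − 16·6 + 2·6^2 = $68. That is the break-even price.
For $12 ≤ P < $68 the firm produces at a loss; below $12 it shuts down.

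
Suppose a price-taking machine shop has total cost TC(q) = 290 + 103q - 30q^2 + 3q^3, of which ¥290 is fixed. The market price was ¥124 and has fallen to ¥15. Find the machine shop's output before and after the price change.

MC = 103 - 60q + 9q^2; the shutdown threshold is min AVC = ¥28 (at q = 5).
With P = ¥124 above the shutdown price, P = MC gives q = 7.
At P = ¥15 < min AVC = ¥28, price no longer covers variable cost at any output, so the firm shuts down: q = 0.

Output falls from 7 to 0 (the firm shuts down)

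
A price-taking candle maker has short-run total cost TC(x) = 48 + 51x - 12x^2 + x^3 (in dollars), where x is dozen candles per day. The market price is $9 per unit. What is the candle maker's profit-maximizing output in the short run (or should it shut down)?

Shut down

Variable cost is VC = 51x - 12x^2 + x^3, so AVC = VC/x = 51 - 12x + x^2 and MC = dTC/dx = 51 - 24x + 3x^2.
The AVC parabola has its vertex at x = 12/2 = 6, where AVC = 51 - 12·6 + 6^2 = $15.
With P < min AVC ($9 < $15), every unit sold adds to the loss.
Shutting down limits the loss to fixed cost, $48.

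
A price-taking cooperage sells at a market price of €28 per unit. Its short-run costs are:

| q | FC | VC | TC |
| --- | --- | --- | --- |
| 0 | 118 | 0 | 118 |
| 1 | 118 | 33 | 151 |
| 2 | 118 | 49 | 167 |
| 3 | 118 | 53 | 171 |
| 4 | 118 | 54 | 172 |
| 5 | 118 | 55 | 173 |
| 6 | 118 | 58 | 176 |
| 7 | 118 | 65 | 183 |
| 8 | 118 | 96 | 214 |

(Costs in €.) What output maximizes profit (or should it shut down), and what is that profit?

Tabulate TR − TC: q=0: -118; q=1: -123; q=2: -111; q=3: -87; q=4: -60; q=5: -33; q=6: -8; q=7: 13; q=8: 10.
Profit is maximized at q = 7. AVC there is 65/7 = €9.29 ≤ P, so producing beats shutting down (which would give -€118).

q = 7; profit = €13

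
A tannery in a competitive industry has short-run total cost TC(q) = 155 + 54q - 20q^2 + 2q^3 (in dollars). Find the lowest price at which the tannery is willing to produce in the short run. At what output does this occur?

The shutdown price is the minimum of AVC. VC = 54q - 20q^2 + 2q^3, so AVC = 54 - 20q + 2q^2.
At the minimum of AVC, MC = AVC. MC = 54 - 40q + 6q^2; setting MC = AVC gives 4q^2 - 20q = 0, so q = 5. min AVC = 4.
So the shutdown price is $4.

$4 per unit, at q = 5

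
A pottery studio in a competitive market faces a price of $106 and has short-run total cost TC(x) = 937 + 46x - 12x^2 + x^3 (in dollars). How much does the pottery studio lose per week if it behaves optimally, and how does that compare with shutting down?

Profit = -$137 at x = 10

AVC = 46 - 12x + x^2; min AVC = $10 at x = 6. Since P = $106 ≥ min AVC, the firm produces.
MC = 46 - 24x + 3x^2. Setting P = MC and taking the root on the rising branch gives x* = 10.
TR = 106·10 = 1060. TC = 937 + 260 = 1197. Profit = 1060 − 1197 = -$137.
By producing, the firm covers all variable cost plus $800 of fixed cost; shutting down would lose the full $937.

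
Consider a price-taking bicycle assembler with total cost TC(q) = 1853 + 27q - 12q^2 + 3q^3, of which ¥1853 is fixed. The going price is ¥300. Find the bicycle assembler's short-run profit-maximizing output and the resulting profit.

AVC = 27 - 12q + 3q^2; min AVC = ¥15 at q = 2. Since P = ¥300 ≥ min AVC, the firm produces.
MC = 27 - 24q + 9q^2. Setting P = MC and taking the root on the rising branch gives q* = 7.
TR = 300·7 = 2100. TC = 1853 + 630 = 2483. Profit = 2100 − 2483 = -¥383.
Shutting down would mean losing the fixed cost of ¥1853, so operating at a loss of ¥383 is better by ¥1470.

Profit = -¥383 at q = 7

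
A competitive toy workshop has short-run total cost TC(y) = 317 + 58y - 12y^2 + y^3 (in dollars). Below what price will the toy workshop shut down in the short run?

The firm shuts down when price falls below the minimum of average variable cost. AVC = VC/y = 58 - 12y + y^2.
dAVC/dy = -12 + 2y = 0 gives y = 6. min AVC = 58 - 12·6 + 6^2 = 22.
The firm shuts down for any P below $22.

$22 per unit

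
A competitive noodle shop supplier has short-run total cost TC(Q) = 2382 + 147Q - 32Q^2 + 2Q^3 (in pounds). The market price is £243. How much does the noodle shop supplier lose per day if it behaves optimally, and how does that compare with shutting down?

Profit = -£78 at Q = 12

AVC = 147 - 32Q + 2Q^2 has its minimum £19 at Q = 8; price £243 clears that bar, so the firm operates.
MC = 147 - 64Q + 6Q^2. Setting P = MC and taking the root on the rising branch gives Q* = 12.
TR = 243·12 = 2916. TC = 2382 + 612 = 2994. Profit = 2916 − 2994 = -£78.
Shutting down would mean losing the fixed cost of £2382, so operating at a loss of £78 is better by £2304.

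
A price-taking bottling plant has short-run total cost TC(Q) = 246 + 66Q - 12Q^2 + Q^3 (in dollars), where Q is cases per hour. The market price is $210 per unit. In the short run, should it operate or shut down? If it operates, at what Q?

Variable cost is VC = 66Q - 12Q^2 + Q^3, so AVC = VC/Q = 66 - 12Q + Q^2 and MC = dTC/dQ = 66 - 24Q + 3Q^2.
AVC is minimized where dAVC/dQ = -12 + 2Q = 0, at Q = 6; min AVC = 66 - 12·6 + 6^2 = $30.
P = $210 exceeds min AVC = $30, so the firm stays open.
Solving P = MC: -144 - 24Q + 3Q^2 = 0 ⇒ Q = -4 or 12. On the upward-sloping branch, Q* = 12.
Check: AVC at Q = 12 is $66 ≤ P, so revenue covers variable cost.
Profit = P·Q − TC = 210·12 − 1038 = $1482.

Produce at Q = 12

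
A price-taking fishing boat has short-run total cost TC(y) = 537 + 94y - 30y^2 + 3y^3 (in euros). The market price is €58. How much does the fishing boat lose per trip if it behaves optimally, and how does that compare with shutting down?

Profit = -€321 at y = 6

AVC = 94 - 30y + 3y^2 has its minimum €19 at y = 5; price €58 clears that bar, so the firm operates.
MC = 94 - 60y + 9y^2. Setting P = MC and taking the root on the rising branch gives y* = 6.
TR = 58·6 = 348. TC = 537 + 132 = 669. Profit = 348 − 669 = -€321.
Shutting down would mean losing the fixed cost of €537, so operating at a loss of €321 is better by €216.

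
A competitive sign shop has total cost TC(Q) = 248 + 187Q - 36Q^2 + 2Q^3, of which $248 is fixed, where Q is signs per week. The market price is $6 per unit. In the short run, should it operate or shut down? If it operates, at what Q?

Variable cost is VC = 187Q - 36Q^2 + 2Q^3, so AVC = VC/Q = 187 - 36Q + 2Q^2 and MC = dTC/dQ = 187 - 72Q + 6Q^2.
The AVC parabola has its vertex at Q = 36/4 = 9, where AVC = 187 - 36·9 + 2·9^2 = $25.
With P < min AVC ($6 < $25), every unit sold adds to the loss.
Best response: produce nothing and absorb the $248 fixed cost.

Shut down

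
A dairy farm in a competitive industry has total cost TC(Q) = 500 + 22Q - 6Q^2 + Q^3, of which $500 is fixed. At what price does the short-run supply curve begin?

The firm shuts down when price falls below the minimum of average variable cost. AVC = VC/Q = 22 - 6Q + Q^2.
dAVC/dQ = -6 + 2Q = 0 gives Q = 3. min AVC = 22 - 6·3 + 3^2 = 13.
The firm shuts down for any P below $13.

$13 per unit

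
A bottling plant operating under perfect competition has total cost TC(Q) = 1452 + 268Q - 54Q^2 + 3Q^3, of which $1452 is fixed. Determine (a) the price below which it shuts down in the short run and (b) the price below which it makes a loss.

Shutdown price = min AVC. AVC = 268 - 54Q + 3Q^2, with vertex at Q = 9 and minimum $25.
ATC = 1452/Q + 268 - 54Q + 3Q^2. Setting dATC/dQ = −1452/Q^2 − 54 + 6Q = 0 gives Q = 11 (since 6·11^3 − 54·11^2 = 1452).
min ATC = 1452/11 + 268 − 54·11 + 3·11^2 = $169. That is the break-even price.
For $25 ≤ P < $169 the firm produces at a loss; below $25 it shuts down.

Shutdown price = $25; break-even price = $169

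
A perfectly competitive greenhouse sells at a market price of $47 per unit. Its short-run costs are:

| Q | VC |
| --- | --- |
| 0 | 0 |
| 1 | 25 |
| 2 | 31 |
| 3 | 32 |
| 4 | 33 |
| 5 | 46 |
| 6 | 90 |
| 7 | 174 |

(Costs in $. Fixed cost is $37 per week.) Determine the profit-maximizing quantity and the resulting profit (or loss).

Q = 6; profit = $155

Compute π = P·Q − TC at each output: Q=0: -37; Q=1: -15; Q=2: 26; Q=3: 72; Q=4: 118; Q=5: 152; Q=6: 155; Q=7: 118.
Profit is maximized at Q = 6. AVC there is 90/6 = $15 ≤ P, so producing beats shutting down (which would give -$37).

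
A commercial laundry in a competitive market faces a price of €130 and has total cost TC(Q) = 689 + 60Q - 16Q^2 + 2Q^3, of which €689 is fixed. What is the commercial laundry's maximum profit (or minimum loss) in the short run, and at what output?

Profit = -€101 at Q = 7

AVC = 60 - 16Q + 2Q^2 has its minimum €28 at Q = 4; price €130 clears that bar, so the firm operates.
MC = 60 - 32Q + 6Q^2. Setting P = MC and taking the root on the rising branch gives Q* = 7.
TR = 130·7 = 910. TC = 689 + 322 = 1011. Profit = 910 − 1011 = -€101.
By producing, the firm covers all variable cost plus €588 of fixed cost; shutting down would lose the full €689.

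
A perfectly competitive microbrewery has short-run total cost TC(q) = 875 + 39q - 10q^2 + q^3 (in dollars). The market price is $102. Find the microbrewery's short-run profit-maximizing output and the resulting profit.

AVC = 39 - 10q + q^2; min AVC = $14 at q = 5. Since P = $102 ≥ min AVC, the firm produces.
MC = 39 - 20q + 3q^2. Setting P = MC and taking the root on the rising branch gives q* = 9.
TR = 102·9 = 918. TC = 875 + 270 = 1145. Profit = 918 − 1145 = -$227.
That loss of $227 beats the $875 the firm would lose by shutting down; producing recovers $648 of fixed cost.

Profit = -$227 at q = 9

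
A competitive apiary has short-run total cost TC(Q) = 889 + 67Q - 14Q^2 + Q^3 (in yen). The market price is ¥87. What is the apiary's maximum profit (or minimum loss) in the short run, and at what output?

Profit = -¥289 at Q = 10

AVC = 67 - 14Q + Q^2 has its minimum ¥18 at Q = 7; price ¥87 clears that bar, so the firm operates.
MC = 67 - 28Q + 3Q^2. Setting P = MC and taking the root on the rising branch gives Q* = 10.
TR = 87·10 = 870. TC = 889 + 270 = 1159. Profit = 870 − 1159 = -¥289.
Shutting down would mean losing the fixed cost of ¥889, so operating at a loss of ¥289 is better by ¥600.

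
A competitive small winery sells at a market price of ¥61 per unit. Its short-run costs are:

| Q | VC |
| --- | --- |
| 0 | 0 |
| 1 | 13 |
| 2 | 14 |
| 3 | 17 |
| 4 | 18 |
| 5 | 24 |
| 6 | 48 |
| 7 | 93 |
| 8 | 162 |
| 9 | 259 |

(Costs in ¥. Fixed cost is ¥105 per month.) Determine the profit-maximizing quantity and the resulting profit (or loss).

Q = 7; profit = ¥229

Profit at each row (π = 61Q − TC): Q=0: -105; Q=1: -57; Q=2: 3; Q=3: 61; Q=4: 121; Q=5: 176; Q=6: 213; Q=7: 229; Q=8: 221; Q=9: 185.
Profit is maximized at Q = 7. AVC there is 93/7 = ¥13.29 ≤ P, so producing beats shutting down (which would give -¥105).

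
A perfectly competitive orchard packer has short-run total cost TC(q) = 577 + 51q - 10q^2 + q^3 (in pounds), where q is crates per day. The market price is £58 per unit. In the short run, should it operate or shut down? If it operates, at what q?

From TC, MC = TC'(q) = 51 - 20q + 3q^2 and AVC = VC/q = 51 - 10q + q^2.
The AVC parabola has its vertex at q = 10/2 = 5, where AVC = 51 - 10·5 + 5^2 = £26.
Since P = £58 ≥ min AVC = £26, price covers variable cost and the firm should produce.
Set P = MC: 58 = 51 - 20q + 3q^2 → -7 - 20q + 3q^2 = 0. The roots are q = -1/3 and q = 7; the profit-maximizing output is on the rising part of MC, so q* = 7.
Check: AVC at q = 7 is £30 ≤ P, so revenue covers variable cost.
Profit = P·q − TC = 58·7 − 787 = -£381, a loss, but smaller than the £577 fixed cost the firm would lose by shutting down.

Produce at q = 7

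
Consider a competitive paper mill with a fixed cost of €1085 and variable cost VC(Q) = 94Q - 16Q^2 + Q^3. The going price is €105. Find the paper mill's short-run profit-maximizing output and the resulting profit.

Profit = -€359 at Q = 11

AVC = 94 - 16Q + Q^2; min AVC = €30 at Q = 8. Since P = €105 ≥ min AVC, the firm produces.
With MC = 94 - 32Q + 3Q^2, P = MC on the upward-sloping part at Q* = 11.
TR = 105·11 = 1155. TC = 1085 + 429 = 1514. Profit = 1155 − 1514 = -€359.
By producing, the firm covers all variable cost plus €726 of fixed cost; shutting down would lose the full €1085.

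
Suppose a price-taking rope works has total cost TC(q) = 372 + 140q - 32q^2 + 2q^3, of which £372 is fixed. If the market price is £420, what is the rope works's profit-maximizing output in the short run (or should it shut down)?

Produce at q = 14

Strip out fixed cost: VC = 140q - 32q^2 + 2q^3. Then AVC = 140 - 32q + 2q^2 and MC = 140 - 64q + 6q^2.
AVC is minimized where dAVC/dq = -32 + 4q = 0, at q = 8; min AVC = 140 - 32·8 + 2·8^2 = £12.
Because £420 ≥ £12, revenue can cover variable cost; the firm operates.
Solving P = MC: -280 - 64q + 6q^2 = 0 ⇒ q = -10/3 or 14. On the upward-sloping branch, q* = 14.
Check: AVC at q = 14 is £84 ≤ P, so revenue covers variable cost.
Profit = P·q − TC = 420·14 − 1548 = £4332.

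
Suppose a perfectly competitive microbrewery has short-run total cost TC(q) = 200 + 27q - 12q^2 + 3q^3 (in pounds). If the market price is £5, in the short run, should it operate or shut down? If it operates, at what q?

Shut down

Variable cost is VC = 27q - 12q^2 + 3q^3, so AVC = VC/q = 27 - 12q + 3q^2 and MC = dTC/dq = 27 - 24q + 9q^2.
The AVC parabola has its vertex at q = 12/6 = 2, where AVC = 27 - 12·2 + 3·2^2 = £15.
Since P = £5 < min AVC = £15, price fails to cover variable cost at any output.
The firm minimizes its loss by shutting down and losing only its fixed cost of £200.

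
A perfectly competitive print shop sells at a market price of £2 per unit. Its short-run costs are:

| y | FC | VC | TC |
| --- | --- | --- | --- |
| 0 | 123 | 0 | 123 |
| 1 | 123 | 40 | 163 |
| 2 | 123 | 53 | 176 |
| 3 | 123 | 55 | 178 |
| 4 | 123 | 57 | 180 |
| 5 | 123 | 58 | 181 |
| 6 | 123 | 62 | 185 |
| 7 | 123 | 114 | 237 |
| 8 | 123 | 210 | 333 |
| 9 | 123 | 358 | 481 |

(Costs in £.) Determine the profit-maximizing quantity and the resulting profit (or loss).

y = 0 (shut down); profit = -£123

Compute π = P·y − TC at each output: y=0: -123; y=1: -161; y=2: -172; y=3: -172; y=4: -172; y=5: -171; y=6: -173; y=7: -223; y=8: -317; y=9: -463.
Profit is highest at y = 0. Equivalently, the lowest AVC in the table is 62/6 ≈ £10.33 at y = 6, and P = £2 falls below it — price never covers variable cost, so the firm shuts down and loses only its fixed cost.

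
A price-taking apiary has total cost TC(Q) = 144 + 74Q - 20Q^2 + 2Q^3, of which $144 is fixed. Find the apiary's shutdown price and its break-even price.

AVC = 74 - 20Q + 2Q^2; minimized at Q = 5, giving min AVC = $24. That is the shutdown price.
ATC = 144/Q + 74 - 20Q + 2Q^2. Setting dATC/dQ = −144/Q^2 − 20 + 4Q = 0 gives Q = 6 (since 4·6^3 − 20·6^2 = 144).
min ATC = 144/6 + 74 − 20·6 + 2·6^2 = $50. That is the break-even price.
For $24 ≤ P < $50 the firm produces at a loss; below $24 it shuts down.

Shutdown price = $24; break-even price = $50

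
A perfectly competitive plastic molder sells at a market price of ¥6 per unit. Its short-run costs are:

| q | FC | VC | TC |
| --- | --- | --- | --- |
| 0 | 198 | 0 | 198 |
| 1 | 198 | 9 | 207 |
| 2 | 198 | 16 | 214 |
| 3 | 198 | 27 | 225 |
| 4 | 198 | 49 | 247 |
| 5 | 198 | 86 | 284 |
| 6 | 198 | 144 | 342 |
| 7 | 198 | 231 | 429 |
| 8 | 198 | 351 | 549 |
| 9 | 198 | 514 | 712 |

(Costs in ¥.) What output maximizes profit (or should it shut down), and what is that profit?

Profit at each row (π = 6q − TC): q=0: -198; q=1: -201; q=2: -202; q=3: -207; q=4: -223; q=5: -254; q=6: -306; q=7: -387; q=8: -501; q=9: -658.
Profit is highest at q = 0. Equivalently, the lowest AVC in the table is 16/2 ≈ ¥8 at q = 2, and P = ¥6 falls below it — price never covers variable cost, so the firm shuts down and loses only its fixed cost.

q = 0 (shut down); profit = -¥198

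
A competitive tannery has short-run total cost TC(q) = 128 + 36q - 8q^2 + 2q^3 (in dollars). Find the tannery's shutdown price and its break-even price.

AVC = 36 - 8q + 2q^2; minimized at q = 2, giving min AVC = $28. That is the shutdown price.
ATC = 128/q + 36 - 8q + 2q^2. Setting dATC/dq = −128/q^2 − 8 + 4q = 0 gives q = 4 (since 4·4^3 − 8·4^2 = 128).
min ATC = 128/4 + 36 − 8·4 + 2·4^2 = $68. That is the break-even price.
For $28 ≤ P < $68 the firm produces at a loss; below $28 it shuts down.

Shutdown price = $28; break-even price = $68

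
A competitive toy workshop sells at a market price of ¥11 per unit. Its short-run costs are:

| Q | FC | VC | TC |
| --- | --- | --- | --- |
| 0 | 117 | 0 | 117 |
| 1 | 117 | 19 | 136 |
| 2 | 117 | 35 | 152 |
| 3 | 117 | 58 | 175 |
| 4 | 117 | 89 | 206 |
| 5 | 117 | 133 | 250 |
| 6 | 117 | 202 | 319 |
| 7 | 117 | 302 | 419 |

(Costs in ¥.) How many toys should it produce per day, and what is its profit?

Q = 0 (shut down); profit = -¥117

Profit at each row (π = 11Q − TC): Q=0: -117; Q=1: -125; Q=2: -130; Q=3: -142; Q=4: -162; Q=5: -195; Q=6: -253; Q=7: -342.
Profit is highest at Q = 0. Equivalently, the lowest AVC in the table is 35/2 ≈ ¥17.50 at Q = 2, and P = ¥11 falls below it — price never covers variable cost, so the firm shuts down and loses only its fixed cost.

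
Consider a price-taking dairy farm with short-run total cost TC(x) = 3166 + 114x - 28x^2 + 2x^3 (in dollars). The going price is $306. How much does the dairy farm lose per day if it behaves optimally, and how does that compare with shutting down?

AVC = 114 - 28x + 2x^2 has its minimum $16 at x = 7; price $306 clears that bar, so the firm operates.
MC = 114 - 56x + 6x^2. Setting P = MC and taking the root on the rising branch gives x* = 12.
TR = 306·12 = 3672. TC = 3166 + 792 = 3958. Profit = 3672 − 3958 = -$286.
Shutting down would mean losing the fixed cost of $3166, so operating at a loss of $286 is better by $2880.

Profit = -$286 at x = 12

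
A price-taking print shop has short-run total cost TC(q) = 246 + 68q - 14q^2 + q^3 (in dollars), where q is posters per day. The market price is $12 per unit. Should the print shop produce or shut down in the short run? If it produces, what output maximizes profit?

Shut down

From TC, MC = TC'(q) = 68 - 28q + 3q^2 and AVC = VC/q = 68 - 14q + q^2.
AVC hits its minimum where MC = AVC, at q = 7, giving min AVC = 68 - 14·7 + 7^2 = $19.
P = $12 lies below min AVC = $19; no output level covers variable cost.
Shutting down limits the loss to fixed cost, $246.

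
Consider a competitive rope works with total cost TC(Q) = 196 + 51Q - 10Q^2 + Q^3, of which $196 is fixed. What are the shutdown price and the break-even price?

Shutdown price = $26; break-even price = $58

Shutdown price = min AVC. AVC = 51 - 10Q + Q^2, with vertex at Q = 5 and minimum $26.
ATC = 196/Q + 51 - 10Q + Q^2. Setting dATC/dQ = −196/Q^2 − 10 + 2Q = 0 gives Q = 7 (since 2·7^3 − 10·7^2 = 196).
min ATC = 196/7 + 51 − 10·7 + 7^2 = $58. That is the break-even price.
For $26 ≤ P < $58 the firm produces at a loss; below $26 it shuts down.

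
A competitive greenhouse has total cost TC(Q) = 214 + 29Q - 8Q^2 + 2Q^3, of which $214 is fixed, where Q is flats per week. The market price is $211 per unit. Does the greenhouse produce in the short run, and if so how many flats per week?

Produce at Q = 7

Strip out fixed cost: VC = 29Q - 8Q^2 + 2Q^3. Then AVC = 29 - 8Q + 2Q^2 and MC = 29 - 16Q + 6Q^2.
The AVC parabola has its vertex at Q = 8/4 = 2, where AVC = 29 - 8·2 + 2·2^2 = $21.
Because $211 ≥ $21, revenue can cover variable cost; the firm operates.
P = MC gives -182 - 16Q + 6Q^2 = 0, with roots -13/3 and 7. Take the larger (rising MC): Q* = 7.
Check: AVC at Q = 7 is $71 ≤ P, so revenue covers variable cost.
Profit = P·Q − TC = 211·7 − 711 = $766.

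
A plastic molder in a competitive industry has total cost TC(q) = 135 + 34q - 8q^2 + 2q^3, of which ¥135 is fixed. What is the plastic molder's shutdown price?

Short-run supply begins at min AVC. From VC = 34q - 8q^2 + 2q^3, AVC = 34 - 8q + 2q^2.
dAVC/dq = -8 + 4q = 0 gives q = 2. min AVC = 34 - 8·2 + 2·2^2 = 26.
The firm shuts down for any P below ¥26.

¥26 per unit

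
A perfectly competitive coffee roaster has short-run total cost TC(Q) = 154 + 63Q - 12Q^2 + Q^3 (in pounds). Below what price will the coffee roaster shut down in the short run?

£27 per unit

The shutdown price is the minimum of AVC. VC = 63Q - 12Q^2 + Q^3, so AVC = 63 - 12Q + Q^2.
At the minimum of AVC, MC = AVC. MC = 63 - 24Q + 3Q^2; setting MC = AVC gives 2Q^2 - 12Q = 0, so Q = 6. min AVC = 27.
The firm shuts down for any P below £27.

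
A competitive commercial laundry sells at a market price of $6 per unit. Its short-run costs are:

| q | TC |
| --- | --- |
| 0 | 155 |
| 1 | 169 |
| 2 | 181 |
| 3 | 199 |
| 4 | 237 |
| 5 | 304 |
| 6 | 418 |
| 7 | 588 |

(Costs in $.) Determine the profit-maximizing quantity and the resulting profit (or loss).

q = 0 (shut down); profit = -$155

Tabulate TR − TC: q=0: -155; q=1: -163; q=2: -169; q=3: -181; q=4: -213; q=5: -274; q=6: -382; q=7: -546.
Profit is highest at q = 0. Equivalently, the lowest AVC in the table is 26/2 ≈ $13 at q = 2, and P = $6 falls below it — price never covers variable cost, so the firm shuts down and loses only its fixed cost.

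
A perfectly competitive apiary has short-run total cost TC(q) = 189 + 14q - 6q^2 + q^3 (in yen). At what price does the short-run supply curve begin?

¥5 per unit

The shutdown price is the minimum of AVC. VC = 14q - 6q^2 + q^3, so AVC = 14 - 6q + q^2.
At the minimum of AVC, MC = AVC. MC = 14 - 12q + 3q^2; setting MC = AVC gives 2q^2 - 6q = 0, so q = 3. min AVC = 5.
For P < ¥5 the firm produces nothing.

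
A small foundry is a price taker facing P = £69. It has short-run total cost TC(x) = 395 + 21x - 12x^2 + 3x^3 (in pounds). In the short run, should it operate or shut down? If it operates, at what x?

Produce at x = 4

Variable cost is VC = 21x - 12x^2 + 3x^3, so AVC = VC/x = 21 - 12x + 3x^2 and MC = dTC/dx = 21 - 24x + 9x^2.
AVC is minimized where dAVC/dx = -12 + 6x = 0, at x = 2; min AVC = 21 - 12·2 + 3·2^2 = £9.
Because £69 ≥ £9, revenue can cover variable cost; the firm operates.
P = MC gives -48 - 24x + 9x^2 = 0, with roots -4/3 and 4. Take the larger (rising MC): x* = 4.
Check: AVC at x = 4 is £21 ≤ P, so revenue covers variable cost.
Profit = P·x − TC = 69·4 − 479 = -£203, a loss, but smaller than the £395 fixed cost the firm would lose by shutting down.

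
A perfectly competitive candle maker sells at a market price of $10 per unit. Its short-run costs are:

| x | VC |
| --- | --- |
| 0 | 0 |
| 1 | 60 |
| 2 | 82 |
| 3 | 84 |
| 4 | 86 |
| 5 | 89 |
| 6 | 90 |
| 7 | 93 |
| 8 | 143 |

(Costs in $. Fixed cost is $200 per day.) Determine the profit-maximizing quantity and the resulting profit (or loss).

Compute π = P·x − TC at each output: x=0: -200; x=1: -250; x=2: -262; x=3: -254; x=4: -246; x=5: -239; x=6: -230; x=7: -223; x=8: -263.
Profit is highest at x = 0. Equivalently, the lowest AVC in the table is 93/7 ≈ $13.29 at x = 7, and P = $10 falls below it — price never covers variable cost, so the firm shuts down and loses only its fixed cost.

x = 0 (shut down); profit = -$200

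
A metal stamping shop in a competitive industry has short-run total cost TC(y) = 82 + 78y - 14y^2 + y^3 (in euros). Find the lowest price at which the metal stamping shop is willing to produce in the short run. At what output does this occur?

€29 per unit, at y = 7

The shutdown price is the minimum of AVC. VC = 78y - 14y^2 + y^3, so AVC = 78 - 14y + y^2.
At the minimum of AVC, MC = AVC. MC = 78 - 28y + 3y^2; setting MC = AVC gives 2y^2 - 14y = 0, so y = 7. min AVC = 29.
The firm shuts down for any P below €29.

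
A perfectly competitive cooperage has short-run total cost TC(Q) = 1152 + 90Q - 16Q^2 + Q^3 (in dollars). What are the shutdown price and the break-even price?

Shutdown price = $26; break-even price = $138

Shutdown price = min AVC. AVC = 90 - 16Q + Q^2, with vertex at Q = 8 and minimum $26.
ATC = 1152/Q + 90 - 16Q + Q^2. Setting dATC/dQ = −1152/Q^2 − 16 + 2Q = 0 gives Q = 12 (since 2·12^3 − 16·12^2 = 1152).
min ATC = 1152/12 + 90 − 16·12 + 12^2 = $138. That is the break-even price.
Between these two prices the firm operates at a loss; above $138 it earns a profit.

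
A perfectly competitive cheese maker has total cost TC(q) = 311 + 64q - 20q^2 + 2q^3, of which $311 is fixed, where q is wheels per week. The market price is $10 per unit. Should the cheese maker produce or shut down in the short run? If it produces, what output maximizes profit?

Shut down

Strip out fixed cost: VC = 64q - 20q^2 + 2q^3. Then AVC = 64 - 20q + 2q^2 and MC = 64 - 40q + 6q^2.
The AVC parabola has its vertex at q = 20/4 = 5, where AVC = 64 - 20·5 + 2·5^2 = $14.
With P < min AVC ($10 < $14), every unit sold adds to the loss.
The firm minimizes its loss by shutting down and losing only its fixed cost of $311.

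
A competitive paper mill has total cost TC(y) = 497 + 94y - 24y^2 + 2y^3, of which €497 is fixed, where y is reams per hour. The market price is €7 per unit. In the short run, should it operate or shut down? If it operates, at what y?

From TC, MC = TC'(y) = 94 - 48y + 6y^2 and AVC = VC/y = 94 - 24y + 2y^2.
AVC is minimized where dAVC/dy = -24 + 4y = 0, at y = 6; min AVC = 94 - 24·6 + 2·6^2 = €22.
With P < min AVC (€7 < €22), every unit sold adds to the loss.
The firm minimizes its loss by shutting down and losing only its fixed cost of €497.

Shut down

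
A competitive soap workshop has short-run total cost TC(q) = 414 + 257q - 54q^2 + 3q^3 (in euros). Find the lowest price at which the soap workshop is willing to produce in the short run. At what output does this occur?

€14 per unit, at q = 9

The shutdown price is the minimum of AVC. VC = 257q - 54q^2 + 3q^3, so AVC = 257 - 54q + 3q^2.
At the minimum of AVC, MC = AVC. MC = 257 - 108q + 9q^2; setting MC = AVC gives 6q^2 - 54q = 0, so q = 9. min AVC = 14.
The firm shuts down for any P below €14.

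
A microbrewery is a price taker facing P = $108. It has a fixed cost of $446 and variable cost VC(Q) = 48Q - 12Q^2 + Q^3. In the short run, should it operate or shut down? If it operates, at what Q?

Produce at Q = 10

Variable cost is VC = 48Q - 12Q^2 + Q^3, so AVC = VC/Q = 48 - 12Q + Q^2 and MC = dTC/dQ = 48 - 24Q + 3Q^2.
AVC hits its minimum where MC = AVC, at Q = 6, giving min AVC = 48 - 12·6 + 6^2 = $12.
Since P = $108 ≥ min AVC = $12, price covers variable cost and the firm should produce.
Solving P = MC: -60 - 24Q + 3Q^2 = 0 ⇒ Q = -2 or 10. On the upward-sloping branch, Q* = 10.
Check: AVC at Q = 10 is $28 ≤ P, so revenue covers variable cost.
Profit = P·Q − TC = 108·10 − 726 = $354.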